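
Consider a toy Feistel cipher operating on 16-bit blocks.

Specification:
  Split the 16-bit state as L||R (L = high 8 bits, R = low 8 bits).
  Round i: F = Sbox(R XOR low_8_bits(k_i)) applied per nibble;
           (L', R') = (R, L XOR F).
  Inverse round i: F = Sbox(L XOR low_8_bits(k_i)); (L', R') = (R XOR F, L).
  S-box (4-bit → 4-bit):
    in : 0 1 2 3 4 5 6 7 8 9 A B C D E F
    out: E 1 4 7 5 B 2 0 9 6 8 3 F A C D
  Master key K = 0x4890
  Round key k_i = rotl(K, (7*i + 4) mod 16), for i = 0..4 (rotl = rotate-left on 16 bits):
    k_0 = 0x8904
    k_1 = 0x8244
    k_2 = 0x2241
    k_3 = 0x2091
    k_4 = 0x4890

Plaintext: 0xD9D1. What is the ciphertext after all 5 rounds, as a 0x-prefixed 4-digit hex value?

s_0 = plaintext = 0xD9D1
s_1 = Round(s_0, k_0) = 0xD172
s_2 = Round(s_1, k_1) = 0x72A3
s_3 = Round(s_2, k_2) = 0xA3B6
s_4 = Round(s_3, k_3) = 0xB6E3
s_5 = Round(s_4, k_4) = 0xE3B1

0xE3B1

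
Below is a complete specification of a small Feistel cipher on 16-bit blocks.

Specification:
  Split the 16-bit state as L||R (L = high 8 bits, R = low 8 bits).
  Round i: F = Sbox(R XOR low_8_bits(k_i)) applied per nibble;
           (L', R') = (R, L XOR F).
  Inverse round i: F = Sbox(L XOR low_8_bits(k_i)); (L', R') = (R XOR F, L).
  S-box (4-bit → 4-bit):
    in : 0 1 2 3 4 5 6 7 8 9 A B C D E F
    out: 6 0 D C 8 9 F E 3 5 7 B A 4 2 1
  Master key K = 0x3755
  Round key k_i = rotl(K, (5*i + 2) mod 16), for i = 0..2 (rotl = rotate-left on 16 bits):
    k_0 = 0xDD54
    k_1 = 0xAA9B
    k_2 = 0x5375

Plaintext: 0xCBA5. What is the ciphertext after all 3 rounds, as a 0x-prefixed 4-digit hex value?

s_0 = plaintext = 0xCBA5
s_1 = Round(s_0, k_0) = 0xA5DB
s_2 = Round(s_1, k_1) = 0xDB23
s_3 = Round(s_2, k_2) = 0x2344

0x2344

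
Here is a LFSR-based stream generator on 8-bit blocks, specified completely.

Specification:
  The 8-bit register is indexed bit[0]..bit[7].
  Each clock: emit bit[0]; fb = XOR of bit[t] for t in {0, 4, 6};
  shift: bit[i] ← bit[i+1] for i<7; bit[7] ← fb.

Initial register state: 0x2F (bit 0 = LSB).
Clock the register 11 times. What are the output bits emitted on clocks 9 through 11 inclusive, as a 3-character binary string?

reg_0 = 0x2F
clock 1: out=1, reg = 0x97
clock 2: out=1, reg = 0x4B
clock 3: out=1, reg = 0x25
clock 4: out=1, reg = 0x92
clock 5: out=0, reg = 0xC9
clock 6: out=1, reg = 0x64
clock 7: out=0, reg = 0xB2
clock 8: out=0, reg = 0xD9
clock 9: out=1, reg = 0xEC
clock 10: out=0, reg = 0xF6
clock 11: out=0, reg = 0x7B

100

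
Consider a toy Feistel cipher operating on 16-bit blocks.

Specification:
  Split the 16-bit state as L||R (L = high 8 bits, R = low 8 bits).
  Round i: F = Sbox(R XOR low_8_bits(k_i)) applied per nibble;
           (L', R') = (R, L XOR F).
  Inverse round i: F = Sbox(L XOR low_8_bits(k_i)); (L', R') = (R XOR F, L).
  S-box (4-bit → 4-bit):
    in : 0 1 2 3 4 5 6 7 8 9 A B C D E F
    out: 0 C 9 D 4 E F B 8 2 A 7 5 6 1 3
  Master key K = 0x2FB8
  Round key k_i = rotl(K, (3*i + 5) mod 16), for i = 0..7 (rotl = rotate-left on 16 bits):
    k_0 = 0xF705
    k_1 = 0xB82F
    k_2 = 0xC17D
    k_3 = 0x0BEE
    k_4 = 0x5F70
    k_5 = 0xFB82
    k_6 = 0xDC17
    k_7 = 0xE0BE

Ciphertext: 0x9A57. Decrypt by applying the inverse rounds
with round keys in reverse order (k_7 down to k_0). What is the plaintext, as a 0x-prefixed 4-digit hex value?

s_0 = ciphertext = 0x9A57
s_1 = InvRound(s_0, k_7) = 0xC39A
s_2 = InvRound(s_1, k_6) = 0xFEC3
s_3 = InvRound(s_2, k_5) = 0x76FE
s_4 = InvRound(s_3, k_4) = 0xF176
s_5 = InvRound(s_4, k_3) = 0xB5F1
s_6 = InvRound(s_5, k_2) = 0xA9B5
s_7 = InvRound(s_6, k_1) = 0x3AA9
s_8 = InvRound(s_7, k_0) = 0x7A3A

0x7A3A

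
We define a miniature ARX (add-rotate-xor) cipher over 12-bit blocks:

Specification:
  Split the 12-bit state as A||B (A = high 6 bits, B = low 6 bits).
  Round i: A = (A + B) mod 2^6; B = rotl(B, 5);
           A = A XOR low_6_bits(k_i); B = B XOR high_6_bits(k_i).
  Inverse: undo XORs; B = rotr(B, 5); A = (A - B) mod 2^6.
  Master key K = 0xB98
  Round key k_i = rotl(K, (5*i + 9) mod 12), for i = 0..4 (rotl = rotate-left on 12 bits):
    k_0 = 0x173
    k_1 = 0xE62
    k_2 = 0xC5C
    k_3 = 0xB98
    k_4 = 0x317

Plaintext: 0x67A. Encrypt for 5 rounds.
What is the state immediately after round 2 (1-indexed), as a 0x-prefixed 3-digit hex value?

0x6B5

s_0 = plaintext = 0x67A
s_1 = Round(s_0, k_0) = 0x818
s_2 = Round(s_1, k_1) = 0x6B5
s_3 = Round(s_2, k_2) = 0x4CB
s_4 = Round(s_3, k_3) = 0x18B
s_5 = Round(s_4, k_4) = 0x1A9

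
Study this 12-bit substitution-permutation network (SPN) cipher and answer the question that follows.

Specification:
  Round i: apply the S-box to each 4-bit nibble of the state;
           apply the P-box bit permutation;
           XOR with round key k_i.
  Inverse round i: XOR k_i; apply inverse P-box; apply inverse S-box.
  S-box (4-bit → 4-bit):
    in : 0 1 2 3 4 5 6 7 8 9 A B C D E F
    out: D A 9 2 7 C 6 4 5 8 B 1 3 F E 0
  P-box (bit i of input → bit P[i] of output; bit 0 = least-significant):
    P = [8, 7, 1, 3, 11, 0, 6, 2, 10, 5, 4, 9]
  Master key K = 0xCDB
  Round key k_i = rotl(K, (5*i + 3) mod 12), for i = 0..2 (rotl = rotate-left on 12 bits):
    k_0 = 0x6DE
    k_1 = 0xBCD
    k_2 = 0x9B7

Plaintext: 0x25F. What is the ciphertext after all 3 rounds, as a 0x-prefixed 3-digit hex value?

s_0 = plaintext = 0x25F
s_1 = Round(s_0, k_0) = 0x09A
s_2 = Round(s_1, k_1) = 0xC51
s_3 = Round(s_2, k_2) = 0xD5B

0xD5B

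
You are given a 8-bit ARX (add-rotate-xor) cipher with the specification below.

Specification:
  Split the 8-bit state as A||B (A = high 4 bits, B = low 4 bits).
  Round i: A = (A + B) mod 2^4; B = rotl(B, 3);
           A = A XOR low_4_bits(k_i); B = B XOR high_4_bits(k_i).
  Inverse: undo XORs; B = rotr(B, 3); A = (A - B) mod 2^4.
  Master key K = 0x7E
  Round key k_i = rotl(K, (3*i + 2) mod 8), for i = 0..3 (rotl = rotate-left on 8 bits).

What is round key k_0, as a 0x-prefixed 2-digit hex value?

K = 0x7E
k_0 = rotl(K, (3*0+2) mod 8) = rotl(K, 2) = 0xF9

0xF9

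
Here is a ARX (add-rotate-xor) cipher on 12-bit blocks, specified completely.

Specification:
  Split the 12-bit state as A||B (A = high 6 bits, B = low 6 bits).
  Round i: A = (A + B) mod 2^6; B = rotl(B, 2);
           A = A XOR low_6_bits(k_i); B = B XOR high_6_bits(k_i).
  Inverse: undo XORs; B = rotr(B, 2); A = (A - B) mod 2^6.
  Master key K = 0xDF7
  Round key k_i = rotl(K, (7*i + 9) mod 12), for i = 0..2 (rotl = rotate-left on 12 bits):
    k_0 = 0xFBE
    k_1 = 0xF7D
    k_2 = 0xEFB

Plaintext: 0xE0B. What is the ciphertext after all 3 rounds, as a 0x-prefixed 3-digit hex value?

s_0 = plaintext = 0xE0B
s_1 = Round(s_0, k_0) = 0xF52
s_2 = Round(s_1, k_1) = 0xCB4
s_3 = Round(s_2, k_2) = 0x768

0x768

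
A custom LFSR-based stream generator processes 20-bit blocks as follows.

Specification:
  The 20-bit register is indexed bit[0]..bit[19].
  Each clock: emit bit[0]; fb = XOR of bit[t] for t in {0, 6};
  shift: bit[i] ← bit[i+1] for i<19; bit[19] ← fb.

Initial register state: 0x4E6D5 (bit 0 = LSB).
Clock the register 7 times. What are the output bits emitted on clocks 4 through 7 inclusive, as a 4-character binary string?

0101

reg_0 = 0x4E6D5
clock 1: out=1, reg = 0x2736A
clock 2: out=0, reg = 0x939B5
clock 3: out=1, reg = 0xC9CDA
clock 4: out=0, reg = 0xE4E6D
clock 5: out=1, reg = 0x72736
clock 6: out=0, reg = 0x3939B
clock 7: out=1, reg = 0x9C9CD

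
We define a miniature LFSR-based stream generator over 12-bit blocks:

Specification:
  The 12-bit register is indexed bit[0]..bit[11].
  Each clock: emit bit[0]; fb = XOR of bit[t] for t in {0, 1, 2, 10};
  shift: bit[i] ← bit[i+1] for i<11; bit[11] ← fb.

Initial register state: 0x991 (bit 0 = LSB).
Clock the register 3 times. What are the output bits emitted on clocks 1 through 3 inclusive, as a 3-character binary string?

reg_0 = 0x991
clock 1: out=1, reg = 0xCC8
clock 2: out=0, reg = 0xE64
clock 3: out=0, reg = 0x732

100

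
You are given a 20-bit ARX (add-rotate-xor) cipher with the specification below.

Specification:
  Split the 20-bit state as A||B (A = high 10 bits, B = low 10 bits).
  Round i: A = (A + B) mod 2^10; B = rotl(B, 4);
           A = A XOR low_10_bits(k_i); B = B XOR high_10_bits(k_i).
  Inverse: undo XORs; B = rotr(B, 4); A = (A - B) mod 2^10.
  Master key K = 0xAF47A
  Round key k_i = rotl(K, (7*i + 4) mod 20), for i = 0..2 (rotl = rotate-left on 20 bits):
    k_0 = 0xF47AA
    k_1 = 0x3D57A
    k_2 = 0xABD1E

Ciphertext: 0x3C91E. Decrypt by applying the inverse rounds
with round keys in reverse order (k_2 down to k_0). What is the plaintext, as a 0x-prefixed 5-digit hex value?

s_0 = ciphertext = 0x3C91E
s_1 = InvRound(s_0, k_2) = 0x5C47B
s_2 = InvRound(s_1, k_1) = 0x20F88
s_3 = InvRound(s_2, k_0) = 0x39245

0x39245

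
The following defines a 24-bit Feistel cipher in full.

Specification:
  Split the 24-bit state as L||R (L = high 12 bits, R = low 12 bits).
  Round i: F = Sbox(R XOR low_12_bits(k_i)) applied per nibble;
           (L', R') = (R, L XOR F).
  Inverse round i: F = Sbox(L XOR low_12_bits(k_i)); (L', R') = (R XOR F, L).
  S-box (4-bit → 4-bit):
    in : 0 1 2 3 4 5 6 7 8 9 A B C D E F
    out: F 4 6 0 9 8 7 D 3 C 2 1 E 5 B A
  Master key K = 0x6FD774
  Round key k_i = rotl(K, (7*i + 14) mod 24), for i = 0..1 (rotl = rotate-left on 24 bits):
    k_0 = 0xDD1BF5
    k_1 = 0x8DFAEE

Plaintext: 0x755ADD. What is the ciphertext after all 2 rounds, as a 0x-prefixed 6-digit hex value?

s_0 = plaintext = 0x755ADD
s_1 = Round(s_0, k_0) = 0xADD336
s_2 = Round(s_1, k_1) = 0x33668E

0x33668E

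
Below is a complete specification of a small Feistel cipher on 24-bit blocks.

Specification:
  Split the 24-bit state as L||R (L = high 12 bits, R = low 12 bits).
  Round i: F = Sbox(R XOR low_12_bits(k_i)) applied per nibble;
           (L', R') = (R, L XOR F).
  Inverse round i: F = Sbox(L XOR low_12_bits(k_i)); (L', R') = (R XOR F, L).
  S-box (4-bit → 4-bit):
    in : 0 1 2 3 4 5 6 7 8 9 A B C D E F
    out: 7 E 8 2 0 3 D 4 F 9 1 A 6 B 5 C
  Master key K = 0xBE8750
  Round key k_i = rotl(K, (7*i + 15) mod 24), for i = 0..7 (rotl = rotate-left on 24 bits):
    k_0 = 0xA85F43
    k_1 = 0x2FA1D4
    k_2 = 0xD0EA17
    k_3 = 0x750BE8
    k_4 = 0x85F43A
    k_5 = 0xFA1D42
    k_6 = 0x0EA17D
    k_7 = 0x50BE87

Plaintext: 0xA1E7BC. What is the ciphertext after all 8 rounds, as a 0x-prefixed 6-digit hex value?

0xA5E4B2

s_0 = plaintext = 0xA1E7BC
s_1 = Round(s_0, k_0) = 0x7BC5D2
s_2 = Round(s_1, k_1) = 0x5D27C1
s_3 = Round(s_2, k_2) = 0x7C1E6F
s_4 = Round(s_3, k_3) = 0xE6F435
s_5 = Round(s_4, k_4) = 0x435913
s_6 = Round(s_5, k_5) = 0x91340B
s_7 = Round(s_6, k_6) = 0x40BA5E
s_8 = Round(s_7, k_7) = 0xA5E4B2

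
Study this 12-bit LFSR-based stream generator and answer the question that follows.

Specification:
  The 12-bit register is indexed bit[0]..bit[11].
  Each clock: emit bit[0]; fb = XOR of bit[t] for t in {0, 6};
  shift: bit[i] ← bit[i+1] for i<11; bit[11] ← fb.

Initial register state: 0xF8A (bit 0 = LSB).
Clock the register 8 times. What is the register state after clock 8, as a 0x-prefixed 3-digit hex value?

reg_0 = 0xF8A
clock 1: out=0, reg = 0x7C5
clock 2: out=1, reg = 0x3E2
clock 3: out=0, reg = 0x9F1
clock 4: out=1, reg = 0x4F8
clock 5: out=0, reg = 0xA7C
clock 6: out=0, reg = 0xD3E
clock 7: out=0, reg = 0x69F
clock 8: out=1, reg = 0xB4F

0xB4F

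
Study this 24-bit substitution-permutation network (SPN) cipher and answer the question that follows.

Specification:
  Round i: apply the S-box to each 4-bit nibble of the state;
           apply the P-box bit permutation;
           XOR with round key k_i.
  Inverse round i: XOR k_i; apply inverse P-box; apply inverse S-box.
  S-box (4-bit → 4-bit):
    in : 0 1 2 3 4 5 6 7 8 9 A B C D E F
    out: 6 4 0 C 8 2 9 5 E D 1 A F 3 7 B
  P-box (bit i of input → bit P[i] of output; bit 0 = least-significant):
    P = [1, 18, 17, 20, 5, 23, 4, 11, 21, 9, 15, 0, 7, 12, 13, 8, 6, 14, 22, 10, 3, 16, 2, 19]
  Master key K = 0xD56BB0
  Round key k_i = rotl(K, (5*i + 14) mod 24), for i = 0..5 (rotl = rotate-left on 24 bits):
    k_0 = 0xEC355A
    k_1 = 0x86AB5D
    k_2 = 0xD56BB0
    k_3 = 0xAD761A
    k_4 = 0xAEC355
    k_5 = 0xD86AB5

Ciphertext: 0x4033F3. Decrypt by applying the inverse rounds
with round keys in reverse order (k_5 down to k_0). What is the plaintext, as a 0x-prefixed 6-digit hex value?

0x585A2E

s_0 = ciphertext = 0x4033F3
s_1 = InvRound(s_0, k_5) = 0x3DB2B6
s_2 = InvRound(s_1, k_4) = 0x5DC4D9
s_3 = InvRound(s_2, k_3) = 0x27EC56
s_4 = InvRound(s_3, k_2) = 0x196ED9
s_5 = InvRound(s_4, k_1) = 0x8B6158
s_6 = InvRound(s_5, k_0) = 0x585A2E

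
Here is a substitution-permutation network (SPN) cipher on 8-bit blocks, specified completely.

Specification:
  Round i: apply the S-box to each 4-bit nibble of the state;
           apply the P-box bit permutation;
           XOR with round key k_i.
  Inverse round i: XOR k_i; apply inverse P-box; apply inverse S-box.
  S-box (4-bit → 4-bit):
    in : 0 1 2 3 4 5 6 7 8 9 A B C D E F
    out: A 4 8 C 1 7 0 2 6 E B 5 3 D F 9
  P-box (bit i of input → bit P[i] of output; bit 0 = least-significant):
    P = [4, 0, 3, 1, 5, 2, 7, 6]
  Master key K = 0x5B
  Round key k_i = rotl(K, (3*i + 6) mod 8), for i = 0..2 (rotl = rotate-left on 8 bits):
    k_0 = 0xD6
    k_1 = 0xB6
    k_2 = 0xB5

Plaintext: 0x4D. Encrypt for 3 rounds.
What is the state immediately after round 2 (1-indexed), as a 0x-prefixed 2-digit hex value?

0x43

s_0 = plaintext = 0x4D
s_1 = Round(s_0, k_0) = 0xEC
s_2 = Round(s_1, k_1) = 0x43
s_3 = Round(s_2, k_2) = 0x9F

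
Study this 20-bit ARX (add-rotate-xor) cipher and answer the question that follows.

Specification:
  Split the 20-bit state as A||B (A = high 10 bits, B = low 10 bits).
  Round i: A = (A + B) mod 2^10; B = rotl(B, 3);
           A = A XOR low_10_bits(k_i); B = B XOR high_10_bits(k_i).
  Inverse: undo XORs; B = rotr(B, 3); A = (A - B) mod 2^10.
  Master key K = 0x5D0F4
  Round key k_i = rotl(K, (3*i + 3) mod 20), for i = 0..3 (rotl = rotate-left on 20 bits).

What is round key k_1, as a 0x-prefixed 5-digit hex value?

0x43D17

K = 0x5D0F4
k_0 = rotl(K, (3*0+3) mod 20) = rotl(K, 3) = 0xE87A2
k_1 = rotl(K, (3*1+3) mod 20) = rotl(K, 6) = 0x43D17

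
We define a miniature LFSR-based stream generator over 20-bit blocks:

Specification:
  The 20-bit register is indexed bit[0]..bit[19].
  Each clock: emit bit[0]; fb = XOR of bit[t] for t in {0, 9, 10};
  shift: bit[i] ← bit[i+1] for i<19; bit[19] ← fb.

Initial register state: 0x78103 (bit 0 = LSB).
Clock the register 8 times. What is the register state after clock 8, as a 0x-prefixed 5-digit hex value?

reg_0 = 0x78103
clock 1: out=1, reg = 0xBC081
clock 2: out=1, reg = 0xDE040
clock 3: out=0, reg = 0x6F020
clock 4: out=0, reg = 0x37810
clock 5: out=0, reg = 0x1BC08
clock 6: out=0, reg = 0x8DE04
clock 7: out=0, reg = 0x46F02
clock 8: out=0, reg = 0x23781

0x23781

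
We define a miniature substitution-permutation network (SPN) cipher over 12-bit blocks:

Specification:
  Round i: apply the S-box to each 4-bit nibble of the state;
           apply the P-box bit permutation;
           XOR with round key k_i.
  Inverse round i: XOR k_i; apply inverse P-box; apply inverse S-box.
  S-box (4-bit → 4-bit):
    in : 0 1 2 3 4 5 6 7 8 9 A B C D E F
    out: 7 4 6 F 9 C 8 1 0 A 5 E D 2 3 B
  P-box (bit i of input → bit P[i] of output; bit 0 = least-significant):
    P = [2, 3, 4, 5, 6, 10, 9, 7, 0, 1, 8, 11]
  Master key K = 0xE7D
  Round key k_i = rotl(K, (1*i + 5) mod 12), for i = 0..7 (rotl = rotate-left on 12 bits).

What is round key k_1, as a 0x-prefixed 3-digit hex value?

K = 0xE7D
k_0 = rotl(K, (1*0+5) mod 12) = rotl(K, 5) = 0xFBC
k_1 = rotl(K, (1*1+5) mod 12) = rotl(K, 6) = 0xF79

0xF79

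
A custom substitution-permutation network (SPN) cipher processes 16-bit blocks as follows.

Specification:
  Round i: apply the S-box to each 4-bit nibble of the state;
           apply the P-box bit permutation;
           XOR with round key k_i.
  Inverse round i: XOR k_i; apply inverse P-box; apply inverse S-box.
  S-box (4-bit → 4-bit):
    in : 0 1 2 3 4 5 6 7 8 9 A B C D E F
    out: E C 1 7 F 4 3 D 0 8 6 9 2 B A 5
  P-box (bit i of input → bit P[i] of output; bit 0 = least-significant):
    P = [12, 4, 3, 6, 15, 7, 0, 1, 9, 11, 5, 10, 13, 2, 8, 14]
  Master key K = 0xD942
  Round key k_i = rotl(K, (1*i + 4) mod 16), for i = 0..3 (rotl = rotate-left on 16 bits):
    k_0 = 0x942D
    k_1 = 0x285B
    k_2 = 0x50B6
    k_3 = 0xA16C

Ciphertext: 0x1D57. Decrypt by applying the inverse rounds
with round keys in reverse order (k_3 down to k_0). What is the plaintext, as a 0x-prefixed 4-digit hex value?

s_0 = ciphertext = 0x1D57
s_1 = InvRound(s_0, k_3) = 0x2073
s_2 = InvRound(s_1, k_2) = 0xD8AB
s_3 = InvRound(s_2, k_1) = 0xB56D
s_4 = InvRound(s_3, k_0) = 0xF889

0xF889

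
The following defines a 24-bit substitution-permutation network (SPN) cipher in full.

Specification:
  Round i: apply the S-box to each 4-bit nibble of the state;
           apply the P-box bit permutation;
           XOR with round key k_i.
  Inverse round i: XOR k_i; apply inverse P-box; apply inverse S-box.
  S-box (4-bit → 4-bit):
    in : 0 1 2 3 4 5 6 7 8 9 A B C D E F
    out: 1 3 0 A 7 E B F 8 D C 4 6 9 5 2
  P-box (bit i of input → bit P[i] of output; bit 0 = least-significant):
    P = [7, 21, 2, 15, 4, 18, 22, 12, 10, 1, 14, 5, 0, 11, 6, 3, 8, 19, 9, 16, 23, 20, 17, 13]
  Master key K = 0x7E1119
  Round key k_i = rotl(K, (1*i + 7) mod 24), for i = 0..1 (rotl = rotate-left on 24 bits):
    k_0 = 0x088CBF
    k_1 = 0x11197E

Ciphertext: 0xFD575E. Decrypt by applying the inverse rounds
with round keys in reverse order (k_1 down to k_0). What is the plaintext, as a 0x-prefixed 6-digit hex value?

0x80B962

s_0 = ciphertext = 0xFD575E
s_1 = InvRound(s_0, k_1) = 0x0CF9CF
s_2 = InvRound(s_1, k_0) = 0x80B962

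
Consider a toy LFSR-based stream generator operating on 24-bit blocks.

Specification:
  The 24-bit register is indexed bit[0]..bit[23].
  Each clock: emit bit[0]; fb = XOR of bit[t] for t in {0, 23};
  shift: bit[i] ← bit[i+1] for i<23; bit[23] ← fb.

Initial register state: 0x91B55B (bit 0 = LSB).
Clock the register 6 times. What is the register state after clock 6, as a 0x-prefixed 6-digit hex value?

reg_0 = 0x91B55B
clock 1: out=1, reg = 0x48DAAD
clock 2: out=1, reg = 0xA46D56
clock 3: out=0, reg = 0xD236AB
clock 4: out=1, reg = 0x691B55
clock 5: out=1, reg = 0xB48DAA
clock 6: out=0, reg = 0xDA46D5

0xDA46D5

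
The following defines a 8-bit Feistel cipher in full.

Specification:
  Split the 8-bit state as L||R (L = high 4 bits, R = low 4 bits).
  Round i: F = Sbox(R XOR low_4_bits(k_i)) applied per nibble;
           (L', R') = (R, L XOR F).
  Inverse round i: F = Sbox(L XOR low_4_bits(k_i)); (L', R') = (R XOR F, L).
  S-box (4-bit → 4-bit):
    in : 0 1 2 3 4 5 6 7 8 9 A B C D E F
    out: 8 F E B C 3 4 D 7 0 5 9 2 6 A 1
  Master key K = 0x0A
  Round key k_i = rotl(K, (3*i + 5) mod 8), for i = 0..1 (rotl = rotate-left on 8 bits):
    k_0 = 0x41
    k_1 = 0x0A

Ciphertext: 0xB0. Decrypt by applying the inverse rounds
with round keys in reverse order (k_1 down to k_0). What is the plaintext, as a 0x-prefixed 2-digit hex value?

s_0 = ciphertext = 0xB0
s_1 = InvRound(s_0, k_1) = 0xFB
s_2 = InvRound(s_1, k_0) = 0x1F

0x1F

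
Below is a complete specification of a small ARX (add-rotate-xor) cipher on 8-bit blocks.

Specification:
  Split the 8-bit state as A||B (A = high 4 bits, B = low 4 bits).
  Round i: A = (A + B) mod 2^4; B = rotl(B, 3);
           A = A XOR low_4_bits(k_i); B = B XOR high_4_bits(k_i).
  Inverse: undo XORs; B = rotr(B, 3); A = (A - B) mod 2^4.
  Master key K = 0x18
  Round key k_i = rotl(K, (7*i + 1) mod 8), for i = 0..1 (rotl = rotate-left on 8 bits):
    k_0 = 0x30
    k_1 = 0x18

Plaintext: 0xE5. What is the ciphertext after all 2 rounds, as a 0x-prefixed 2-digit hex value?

0x4D

s_0 = plaintext = 0xE5
s_1 = Round(s_0, k_0) = 0x39
s_2 = Round(s_1, k_1) = 0x4D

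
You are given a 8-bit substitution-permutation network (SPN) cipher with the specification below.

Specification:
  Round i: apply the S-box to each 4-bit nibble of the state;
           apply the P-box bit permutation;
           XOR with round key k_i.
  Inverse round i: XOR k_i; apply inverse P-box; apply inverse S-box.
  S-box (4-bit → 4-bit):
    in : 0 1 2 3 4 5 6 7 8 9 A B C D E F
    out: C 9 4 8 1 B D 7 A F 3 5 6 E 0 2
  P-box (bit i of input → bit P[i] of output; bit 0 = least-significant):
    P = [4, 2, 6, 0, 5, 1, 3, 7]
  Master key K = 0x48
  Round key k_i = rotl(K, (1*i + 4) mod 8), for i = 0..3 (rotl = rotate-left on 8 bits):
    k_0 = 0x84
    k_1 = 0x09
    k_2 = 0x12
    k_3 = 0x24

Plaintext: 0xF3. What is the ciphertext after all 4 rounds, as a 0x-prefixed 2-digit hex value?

0xCA

s_0 = plaintext = 0xF3
s_1 = Round(s_0, k_0) = 0x87
s_2 = Round(s_1, k_1) = 0xDF
s_3 = Round(s_2, k_2) = 0x9C
s_4 = Round(s_3, k_3) = 0xCA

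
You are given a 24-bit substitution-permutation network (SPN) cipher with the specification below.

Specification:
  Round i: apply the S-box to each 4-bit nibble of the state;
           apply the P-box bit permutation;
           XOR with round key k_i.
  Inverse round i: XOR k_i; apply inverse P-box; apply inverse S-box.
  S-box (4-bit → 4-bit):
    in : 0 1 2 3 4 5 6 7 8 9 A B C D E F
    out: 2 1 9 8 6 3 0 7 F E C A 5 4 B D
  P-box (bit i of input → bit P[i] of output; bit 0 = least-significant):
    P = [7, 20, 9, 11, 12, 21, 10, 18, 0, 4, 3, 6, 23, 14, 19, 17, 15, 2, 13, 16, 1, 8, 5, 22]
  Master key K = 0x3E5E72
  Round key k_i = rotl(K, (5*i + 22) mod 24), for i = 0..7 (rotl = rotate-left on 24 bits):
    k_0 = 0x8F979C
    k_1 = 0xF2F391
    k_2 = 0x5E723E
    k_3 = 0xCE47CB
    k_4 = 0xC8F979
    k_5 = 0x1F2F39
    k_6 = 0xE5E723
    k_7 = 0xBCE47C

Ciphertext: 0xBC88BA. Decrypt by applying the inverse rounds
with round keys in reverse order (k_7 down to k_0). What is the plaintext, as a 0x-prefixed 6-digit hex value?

0x18049F

s_0 = ciphertext = 0xBC88BA
s_1 = InvRound(s_0, k_7) = 0x1403D2
s_2 = InvRound(s_1, k_6) = 0xAF5E45
s_3 = InvRound(s_2, k_5) = 0x445950
s_4 = InvRound(s_3, k_4) = 0xDCCC36
s_5 = InvRound(s_4, k_3) = 0x453868
s_6 = InvRound(s_5, k_2) = 0x1B9B69
s_7 = InvRound(s_6, k_1) = 0xAA7902
s_8 = InvRound(s_7, k_0) = 0x18049F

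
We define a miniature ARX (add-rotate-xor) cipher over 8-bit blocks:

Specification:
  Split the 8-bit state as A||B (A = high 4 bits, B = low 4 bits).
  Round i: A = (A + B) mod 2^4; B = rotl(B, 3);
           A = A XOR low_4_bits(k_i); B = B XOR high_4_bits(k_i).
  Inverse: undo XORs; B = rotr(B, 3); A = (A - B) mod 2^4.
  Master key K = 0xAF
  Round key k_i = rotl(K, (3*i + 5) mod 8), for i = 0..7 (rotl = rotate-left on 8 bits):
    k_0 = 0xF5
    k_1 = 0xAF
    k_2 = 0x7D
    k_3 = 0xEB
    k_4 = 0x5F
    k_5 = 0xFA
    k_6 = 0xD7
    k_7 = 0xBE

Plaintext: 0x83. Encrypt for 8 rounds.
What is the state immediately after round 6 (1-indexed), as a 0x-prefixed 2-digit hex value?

s_0 = plaintext = 0x83
s_1 = Round(s_0, k_0) = 0xE6
s_2 = Round(s_1, k_1) = 0xB9
s_3 = Round(s_2, k_2) = 0x9B
s_4 = Round(s_3, k_3) = 0xF3
s_5 = Round(s_4, k_4) = 0xDC
s_6 = Round(s_5, k_5) = 0x39
s_7 = Round(s_6, k_6) = 0xB1
s_8 = Round(s_7, k_7) = 0x23

0x39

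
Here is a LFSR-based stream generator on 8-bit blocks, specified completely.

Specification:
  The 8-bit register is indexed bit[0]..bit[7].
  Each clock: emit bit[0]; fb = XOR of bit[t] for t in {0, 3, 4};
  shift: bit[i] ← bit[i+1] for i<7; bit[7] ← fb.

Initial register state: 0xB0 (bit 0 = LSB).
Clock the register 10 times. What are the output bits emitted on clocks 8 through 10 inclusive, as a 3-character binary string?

reg_0 = 0xB0
clock 1: out=0, reg = 0xD8
clock 2: out=0, reg = 0x6C
clock 3: out=0, reg = 0xB6
clock 4: out=0, reg = 0xDB
clock 5: out=1, reg = 0xED
clock 6: out=1, reg = 0x76
clock 7: out=0, reg = 0xBB
clock 8: out=1, reg = 0xDD
clock 9: out=1, reg = 0xEE
clock 10: out=0, reg = 0xF7

110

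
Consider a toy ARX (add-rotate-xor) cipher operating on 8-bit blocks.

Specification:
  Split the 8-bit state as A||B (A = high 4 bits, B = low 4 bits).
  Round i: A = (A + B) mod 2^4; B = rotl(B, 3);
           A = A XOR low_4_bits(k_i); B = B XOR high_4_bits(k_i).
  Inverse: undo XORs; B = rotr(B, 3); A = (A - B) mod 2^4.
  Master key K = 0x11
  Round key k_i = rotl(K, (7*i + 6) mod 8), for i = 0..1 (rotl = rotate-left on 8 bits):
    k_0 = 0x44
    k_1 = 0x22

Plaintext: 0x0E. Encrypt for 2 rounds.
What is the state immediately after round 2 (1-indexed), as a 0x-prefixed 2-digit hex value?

s_0 = plaintext = 0x0E
s_1 = Round(s_0, k_0) = 0xA3
s_2 = Round(s_1, k_1) = 0xFB

0xFB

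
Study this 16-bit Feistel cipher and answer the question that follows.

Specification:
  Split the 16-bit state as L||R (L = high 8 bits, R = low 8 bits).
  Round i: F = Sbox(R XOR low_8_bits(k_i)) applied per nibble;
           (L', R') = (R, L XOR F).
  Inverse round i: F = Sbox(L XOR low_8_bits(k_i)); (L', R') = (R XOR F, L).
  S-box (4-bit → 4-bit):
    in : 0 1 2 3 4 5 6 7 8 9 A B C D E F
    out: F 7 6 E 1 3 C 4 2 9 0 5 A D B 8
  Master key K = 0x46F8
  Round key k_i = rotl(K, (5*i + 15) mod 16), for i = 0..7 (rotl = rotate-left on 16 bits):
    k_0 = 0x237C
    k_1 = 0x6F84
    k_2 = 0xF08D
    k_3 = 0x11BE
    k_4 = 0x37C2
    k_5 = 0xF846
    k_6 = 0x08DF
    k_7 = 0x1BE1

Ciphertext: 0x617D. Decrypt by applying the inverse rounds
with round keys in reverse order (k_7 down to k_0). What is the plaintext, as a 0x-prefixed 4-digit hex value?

s_0 = ciphertext = 0x617D
s_1 = InvRound(s_0, k_7) = 0x5261
s_2 = InvRound(s_1, k_6) = 0x4C52
s_3 = InvRound(s_2, k_5) = 0xA24C
s_4 = InvRound(s_3, k_4) = 0x83A2
s_5 = InvRound(s_4, k_3) = 0x4F83
s_6 = InvRound(s_5, k_2) = 0x254F
s_7 = InvRound(s_6, k_1) = 0x4825
s_8 = InvRound(s_7, k_0) = 0xC448

0xC448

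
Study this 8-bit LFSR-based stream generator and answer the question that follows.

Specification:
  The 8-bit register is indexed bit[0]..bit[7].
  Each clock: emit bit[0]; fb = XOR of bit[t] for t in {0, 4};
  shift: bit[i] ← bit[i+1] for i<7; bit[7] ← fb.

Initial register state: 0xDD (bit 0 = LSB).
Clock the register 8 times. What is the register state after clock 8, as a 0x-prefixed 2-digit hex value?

reg_0 = 0xDD
clock 1: out=1, reg = 0x6E
clock 2: out=0, reg = 0x37
clock 3: out=1, reg = 0x1B
clock 4: out=1, reg = 0x0D
clock 5: out=1, reg = 0x86
clock 6: out=0, reg = 0x43
clock 7: out=1, reg = 0xA1
clock 8: out=1, reg = 0xD0

0xD0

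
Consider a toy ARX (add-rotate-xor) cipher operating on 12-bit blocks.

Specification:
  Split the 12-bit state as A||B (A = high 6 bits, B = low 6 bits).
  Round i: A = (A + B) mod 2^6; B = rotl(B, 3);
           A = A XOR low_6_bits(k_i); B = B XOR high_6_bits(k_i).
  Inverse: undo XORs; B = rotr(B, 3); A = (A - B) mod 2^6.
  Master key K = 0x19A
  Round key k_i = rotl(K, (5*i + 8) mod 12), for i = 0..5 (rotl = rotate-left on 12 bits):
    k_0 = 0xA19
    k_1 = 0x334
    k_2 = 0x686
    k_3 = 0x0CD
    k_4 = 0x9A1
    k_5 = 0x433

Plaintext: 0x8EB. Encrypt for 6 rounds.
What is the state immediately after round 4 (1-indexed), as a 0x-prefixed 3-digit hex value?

0x9F2

s_0 = plaintext = 0x8EB
s_1 = Round(s_0, k_0) = 0x5F5
s_2 = Round(s_1, k_1) = 0xE22
s_3 = Round(s_2, k_2) = 0x70E
s_4 = Round(s_3, k_3) = 0x9F2
s_5 = Round(s_4, k_4) = 0xE30
s_6 = Round(s_5, k_5) = 0x6D6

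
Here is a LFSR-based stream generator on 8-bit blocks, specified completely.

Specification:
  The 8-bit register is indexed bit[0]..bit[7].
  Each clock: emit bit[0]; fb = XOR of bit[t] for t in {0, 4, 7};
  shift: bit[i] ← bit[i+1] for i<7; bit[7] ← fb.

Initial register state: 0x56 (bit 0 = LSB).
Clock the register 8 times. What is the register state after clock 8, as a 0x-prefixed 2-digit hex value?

reg_0 = 0x56
clock 1: out=0, reg = 0xAB
clock 2: out=1, reg = 0x55
clock 3: out=1, reg = 0x2A
clock 4: out=0, reg = 0x15
clock 5: out=1, reg = 0x0A
clock 6: out=0, reg = 0x05
clock 7: out=1, reg = 0x82
clock 8: out=0, reg = 0xC1

0xC1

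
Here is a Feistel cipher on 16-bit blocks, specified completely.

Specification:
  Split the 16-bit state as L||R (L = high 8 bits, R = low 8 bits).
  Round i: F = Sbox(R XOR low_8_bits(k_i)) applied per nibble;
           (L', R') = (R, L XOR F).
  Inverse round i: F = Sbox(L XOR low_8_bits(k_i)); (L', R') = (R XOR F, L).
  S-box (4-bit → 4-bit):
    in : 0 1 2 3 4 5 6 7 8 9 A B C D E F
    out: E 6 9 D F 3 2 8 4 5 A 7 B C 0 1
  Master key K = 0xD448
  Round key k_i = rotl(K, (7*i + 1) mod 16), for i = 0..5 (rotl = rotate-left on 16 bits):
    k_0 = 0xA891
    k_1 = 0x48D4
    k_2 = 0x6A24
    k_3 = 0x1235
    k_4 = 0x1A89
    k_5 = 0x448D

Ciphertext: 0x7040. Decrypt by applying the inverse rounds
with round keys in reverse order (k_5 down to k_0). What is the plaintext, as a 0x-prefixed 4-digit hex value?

s_0 = ciphertext = 0x7040
s_1 = InvRound(s_0, k_5) = 0x5C70
s_2 = InvRound(s_1, k_4) = 0xB35C
s_3 = InvRound(s_2, k_3) = 0x1EB3
s_4 = InvRound(s_3, k_2) = 0x691E
s_5 = InvRound(s_4, k_1) = 0x6269
s_6 = InvRound(s_5, k_0) = 0x7462

0x7462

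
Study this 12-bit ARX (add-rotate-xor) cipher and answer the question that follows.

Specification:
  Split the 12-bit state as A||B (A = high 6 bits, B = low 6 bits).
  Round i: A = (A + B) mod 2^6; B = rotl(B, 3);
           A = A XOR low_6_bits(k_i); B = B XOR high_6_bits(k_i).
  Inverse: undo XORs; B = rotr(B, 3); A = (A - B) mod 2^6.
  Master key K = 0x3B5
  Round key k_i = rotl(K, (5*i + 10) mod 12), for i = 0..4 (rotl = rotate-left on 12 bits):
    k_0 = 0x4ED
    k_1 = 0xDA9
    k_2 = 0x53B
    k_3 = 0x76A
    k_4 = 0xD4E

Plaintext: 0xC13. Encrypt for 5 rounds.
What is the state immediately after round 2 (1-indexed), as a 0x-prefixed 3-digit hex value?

0x7BF

s_0 = plaintext = 0xC13
s_1 = Round(s_0, k_0) = 0xB89
s_2 = Round(s_1, k_1) = 0x7BF
s_3 = Round(s_2, k_2) = 0x9AB
s_4 = Round(s_3, k_3) = 0xEC0
s_5 = Round(s_4, k_4) = 0xD75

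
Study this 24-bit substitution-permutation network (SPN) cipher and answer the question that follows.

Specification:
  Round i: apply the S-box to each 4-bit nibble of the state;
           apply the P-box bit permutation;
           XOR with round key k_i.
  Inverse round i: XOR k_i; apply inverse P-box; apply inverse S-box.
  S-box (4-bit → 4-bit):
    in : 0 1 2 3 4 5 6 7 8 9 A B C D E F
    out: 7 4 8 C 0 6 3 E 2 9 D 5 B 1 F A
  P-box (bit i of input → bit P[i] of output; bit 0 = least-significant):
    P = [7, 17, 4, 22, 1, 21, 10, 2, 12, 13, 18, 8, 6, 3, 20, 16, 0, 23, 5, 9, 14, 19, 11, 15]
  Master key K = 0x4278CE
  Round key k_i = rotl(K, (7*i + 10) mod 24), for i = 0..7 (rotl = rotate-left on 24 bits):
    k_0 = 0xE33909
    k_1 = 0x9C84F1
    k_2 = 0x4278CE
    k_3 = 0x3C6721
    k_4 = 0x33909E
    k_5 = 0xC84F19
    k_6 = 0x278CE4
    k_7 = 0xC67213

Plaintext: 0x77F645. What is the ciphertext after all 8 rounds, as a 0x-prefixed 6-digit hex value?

s_0 = plaintext = 0x77F645
s_1 = Round(s_0, k_0) = 0x688331
s_2 = Round(s_1, k_1) = 0x10C1ED
s_3 = Round(s_2, k_2) = 0xE77421
s_4 = Round(s_3, k_3) = 0xA5AD1D
s_5 = Round(s_4, k_4) = 0xA24C7E
s_6 = Round(s_5, k_5) = 0xAAB08D
s_7 = Round(s_6, k_6) = 0x137605
s_8 = Round(s_7, k_7) = 0xF54C29

0xF54C29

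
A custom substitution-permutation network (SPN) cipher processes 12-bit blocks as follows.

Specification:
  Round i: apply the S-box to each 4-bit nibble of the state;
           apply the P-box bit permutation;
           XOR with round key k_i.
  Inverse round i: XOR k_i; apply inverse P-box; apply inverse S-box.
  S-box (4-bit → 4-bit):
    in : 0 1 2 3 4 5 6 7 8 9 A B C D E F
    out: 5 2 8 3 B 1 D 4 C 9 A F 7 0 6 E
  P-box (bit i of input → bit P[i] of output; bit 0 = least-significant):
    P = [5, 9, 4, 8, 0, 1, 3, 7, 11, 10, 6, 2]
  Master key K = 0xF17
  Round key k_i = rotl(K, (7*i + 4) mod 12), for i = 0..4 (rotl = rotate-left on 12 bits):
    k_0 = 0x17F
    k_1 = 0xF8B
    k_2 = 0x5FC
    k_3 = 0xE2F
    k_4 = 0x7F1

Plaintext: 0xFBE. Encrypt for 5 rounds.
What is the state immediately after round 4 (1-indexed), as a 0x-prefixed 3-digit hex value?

0x6DE

s_0 = plaintext = 0xFBE
s_1 = Round(s_0, k_0) = 0x7A0
s_2 = Round(s_1, k_1) = 0xF79
s_3 = Round(s_2, k_2) = 0x090
s_4 = Round(s_3, k_3) = 0x6DE
s_5 = Round(s_4, k_4) = 0xDA5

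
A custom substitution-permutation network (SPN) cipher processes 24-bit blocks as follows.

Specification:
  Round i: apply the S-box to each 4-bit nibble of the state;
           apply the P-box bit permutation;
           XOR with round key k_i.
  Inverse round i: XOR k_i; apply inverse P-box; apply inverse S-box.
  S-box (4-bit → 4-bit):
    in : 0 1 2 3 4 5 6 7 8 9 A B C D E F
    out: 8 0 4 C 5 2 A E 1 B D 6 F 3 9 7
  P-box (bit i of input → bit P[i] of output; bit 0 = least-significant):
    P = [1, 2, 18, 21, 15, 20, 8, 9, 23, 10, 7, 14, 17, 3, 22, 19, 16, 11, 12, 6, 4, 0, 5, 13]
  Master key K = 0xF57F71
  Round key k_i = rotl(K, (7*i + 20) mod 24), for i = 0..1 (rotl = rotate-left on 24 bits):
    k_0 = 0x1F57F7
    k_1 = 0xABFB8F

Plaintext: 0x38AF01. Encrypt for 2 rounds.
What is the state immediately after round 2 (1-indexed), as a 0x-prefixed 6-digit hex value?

0xD6EB92

s_0 = plaintext = 0x38AF01
s_1 = Round(s_0, k_0) = 0xD47157
s_2 = Round(s_1, k_1) = 0xD6EB92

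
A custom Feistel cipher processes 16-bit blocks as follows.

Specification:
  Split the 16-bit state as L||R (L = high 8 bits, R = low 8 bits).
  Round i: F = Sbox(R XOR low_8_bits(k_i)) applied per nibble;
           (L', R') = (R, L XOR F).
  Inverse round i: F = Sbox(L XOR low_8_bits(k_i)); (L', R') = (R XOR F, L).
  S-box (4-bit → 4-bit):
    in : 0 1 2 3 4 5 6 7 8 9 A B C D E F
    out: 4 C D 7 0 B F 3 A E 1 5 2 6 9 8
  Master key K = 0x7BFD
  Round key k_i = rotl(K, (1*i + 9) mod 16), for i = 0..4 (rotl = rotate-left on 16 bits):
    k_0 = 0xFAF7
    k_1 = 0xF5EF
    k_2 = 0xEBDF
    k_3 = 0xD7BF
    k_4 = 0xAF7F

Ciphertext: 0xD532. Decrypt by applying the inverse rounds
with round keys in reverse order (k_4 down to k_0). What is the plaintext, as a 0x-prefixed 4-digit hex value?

s_0 = ciphertext = 0xD532
s_1 = InvRound(s_0, k_4) = 0x23D5
s_2 = InvRound(s_1, k_3) = 0x3723
s_3 = InvRound(s_2, k_2) = 0xB937
s_4 = InvRound(s_3, k_1) = 0x88B9
s_5 = InvRound(s_4, k_0) = 0x8188

0x8188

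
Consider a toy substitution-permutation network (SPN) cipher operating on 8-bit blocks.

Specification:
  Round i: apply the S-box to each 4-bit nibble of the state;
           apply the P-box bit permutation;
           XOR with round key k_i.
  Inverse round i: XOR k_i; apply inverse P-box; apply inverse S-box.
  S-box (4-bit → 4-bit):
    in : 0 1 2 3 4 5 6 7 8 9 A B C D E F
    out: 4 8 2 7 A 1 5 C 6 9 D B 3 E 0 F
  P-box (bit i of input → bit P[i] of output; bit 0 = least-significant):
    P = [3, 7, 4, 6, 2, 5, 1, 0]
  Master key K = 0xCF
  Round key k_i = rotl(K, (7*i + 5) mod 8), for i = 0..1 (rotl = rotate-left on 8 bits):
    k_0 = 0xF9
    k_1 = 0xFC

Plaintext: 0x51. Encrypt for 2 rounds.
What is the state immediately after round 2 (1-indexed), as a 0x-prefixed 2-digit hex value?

0x09

s_0 = plaintext = 0x51
s_1 = Round(s_0, k_0) = 0xBD
s_2 = Round(s_1, k_1) = 0x09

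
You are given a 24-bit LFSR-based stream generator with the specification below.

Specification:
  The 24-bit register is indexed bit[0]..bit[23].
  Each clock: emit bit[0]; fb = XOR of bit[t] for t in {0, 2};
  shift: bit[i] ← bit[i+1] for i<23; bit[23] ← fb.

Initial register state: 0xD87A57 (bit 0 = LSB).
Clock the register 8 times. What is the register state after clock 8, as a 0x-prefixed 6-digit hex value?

reg_0 = 0xD87A57
clock 1: out=1, reg = 0x6C3D2B
clock 2: out=1, reg = 0xB61E95
clock 3: out=1, reg = 0x5B0F4A
clock 4: out=0, reg = 0x2D87A5
clock 5: out=1, reg = 0x16C3D2
clock 6: out=0, reg = 0x0B61E9
clock 7: out=1, reg = 0x85B0F4
clock 8: out=0, reg = 0xC2D87A

0xC2D87A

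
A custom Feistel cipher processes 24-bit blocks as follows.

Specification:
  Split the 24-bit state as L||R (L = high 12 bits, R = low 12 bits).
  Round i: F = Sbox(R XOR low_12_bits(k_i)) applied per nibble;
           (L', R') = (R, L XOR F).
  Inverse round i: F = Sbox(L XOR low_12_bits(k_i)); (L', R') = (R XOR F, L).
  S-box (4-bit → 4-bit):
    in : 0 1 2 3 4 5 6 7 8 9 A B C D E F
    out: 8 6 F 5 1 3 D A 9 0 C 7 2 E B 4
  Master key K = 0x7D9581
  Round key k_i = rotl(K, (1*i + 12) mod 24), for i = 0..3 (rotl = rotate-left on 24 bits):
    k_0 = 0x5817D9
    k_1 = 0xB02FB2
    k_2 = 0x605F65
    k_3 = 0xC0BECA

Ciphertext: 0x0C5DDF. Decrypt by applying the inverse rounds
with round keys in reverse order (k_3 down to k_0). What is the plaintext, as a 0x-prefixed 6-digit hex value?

s_0 = ciphertext = 0x0C5DDF
s_1 = InvRound(s_0, k_3) = 0x65B0C5
s_2 = InvRound(s_1, k_2) = 0x09E65B
s_3 = InvRound(s_2, k_1) = 0x2A909E
s_4 = InvRound(s_3, k_0) = 0x3362A9

0x3362A9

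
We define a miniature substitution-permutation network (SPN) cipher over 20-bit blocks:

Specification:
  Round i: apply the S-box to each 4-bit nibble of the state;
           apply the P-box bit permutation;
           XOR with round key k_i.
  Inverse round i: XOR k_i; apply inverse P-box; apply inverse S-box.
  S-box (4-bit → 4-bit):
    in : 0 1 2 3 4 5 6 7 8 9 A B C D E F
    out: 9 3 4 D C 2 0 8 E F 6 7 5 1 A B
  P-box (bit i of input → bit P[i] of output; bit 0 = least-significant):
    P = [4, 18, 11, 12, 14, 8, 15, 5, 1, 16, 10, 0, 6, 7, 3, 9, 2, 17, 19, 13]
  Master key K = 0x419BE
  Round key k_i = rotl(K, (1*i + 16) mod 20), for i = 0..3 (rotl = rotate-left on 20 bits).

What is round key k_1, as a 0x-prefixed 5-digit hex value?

0xC8337

K = 0x419BE
k_0 = rotl(K, (1*0+16) mod 20) = rotl(K, 16) = 0xE419B
k_1 = rotl(K, (1*1+16) mod 20) = rotl(K, 17) = 0xC8337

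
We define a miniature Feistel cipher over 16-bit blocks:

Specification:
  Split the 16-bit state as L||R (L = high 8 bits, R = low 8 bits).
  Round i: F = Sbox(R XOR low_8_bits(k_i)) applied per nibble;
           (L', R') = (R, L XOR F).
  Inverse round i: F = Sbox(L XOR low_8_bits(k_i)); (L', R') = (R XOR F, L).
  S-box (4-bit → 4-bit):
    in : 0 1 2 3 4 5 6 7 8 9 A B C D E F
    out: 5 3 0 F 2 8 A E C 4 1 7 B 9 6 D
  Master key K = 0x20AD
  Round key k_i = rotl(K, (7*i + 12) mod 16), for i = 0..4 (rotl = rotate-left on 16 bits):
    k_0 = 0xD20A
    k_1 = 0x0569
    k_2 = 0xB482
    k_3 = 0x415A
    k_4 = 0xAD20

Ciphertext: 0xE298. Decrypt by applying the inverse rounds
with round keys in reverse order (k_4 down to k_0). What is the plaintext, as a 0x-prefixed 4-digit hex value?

s_0 = ciphertext = 0xE298
s_1 = InvRound(s_0, k_4) = 0x28E2
s_2 = InvRound(s_1, k_3) = 0x0228
s_3 = InvRound(s_2, k_2) = 0xED02
s_4 = InvRound(s_3, k_1) = 0xC0ED
s_5 = InvRound(s_4, k_0) = 0x5CC0

0x5CC0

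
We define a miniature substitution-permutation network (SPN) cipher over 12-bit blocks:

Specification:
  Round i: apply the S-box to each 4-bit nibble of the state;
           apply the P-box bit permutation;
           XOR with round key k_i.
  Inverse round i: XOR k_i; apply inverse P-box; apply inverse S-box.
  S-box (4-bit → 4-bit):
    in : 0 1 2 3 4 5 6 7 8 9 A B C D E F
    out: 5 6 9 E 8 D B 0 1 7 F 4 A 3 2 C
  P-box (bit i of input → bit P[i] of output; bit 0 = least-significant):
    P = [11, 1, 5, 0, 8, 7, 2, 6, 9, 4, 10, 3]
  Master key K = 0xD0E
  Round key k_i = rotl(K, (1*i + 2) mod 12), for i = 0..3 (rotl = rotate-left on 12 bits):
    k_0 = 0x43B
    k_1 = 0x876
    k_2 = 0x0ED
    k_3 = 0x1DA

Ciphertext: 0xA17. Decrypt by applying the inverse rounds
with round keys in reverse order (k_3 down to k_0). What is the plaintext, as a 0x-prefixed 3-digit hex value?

s_0 = ciphertext = 0xA17
s_1 = InvRound(s_0, k_3) = 0x2A2
s_2 = InvRound(s_1, k_2) = 0x2FC
s_3 = InvRound(s_2, k_1) = 0x2ED
s_4 = InvRound(s_3, k_0) = 0x93E

0x93E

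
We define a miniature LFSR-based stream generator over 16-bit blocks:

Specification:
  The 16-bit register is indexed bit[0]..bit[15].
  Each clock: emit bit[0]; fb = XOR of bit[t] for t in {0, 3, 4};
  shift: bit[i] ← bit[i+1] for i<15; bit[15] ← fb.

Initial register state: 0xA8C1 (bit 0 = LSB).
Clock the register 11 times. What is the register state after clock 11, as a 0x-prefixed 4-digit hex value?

0xEAB5

reg_0 = 0xA8C1
clock 1: out=1, reg = 0xD460
clock 2: out=0, reg = 0x6A30
clock 3: out=0, reg = 0xB518
clock 4: out=0, reg = 0x5A8C
clock 5: out=0, reg = 0xAD46
clock 6: out=0, reg = 0x56A3
clock 7: out=1, reg = 0xAB51
clock 8: out=1, reg = 0x55A8
clock 9: out=0, reg = 0xAAD4
clock 10: out=0, reg = 0xD56A
clock 11: out=0, reg = 0xEAB5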